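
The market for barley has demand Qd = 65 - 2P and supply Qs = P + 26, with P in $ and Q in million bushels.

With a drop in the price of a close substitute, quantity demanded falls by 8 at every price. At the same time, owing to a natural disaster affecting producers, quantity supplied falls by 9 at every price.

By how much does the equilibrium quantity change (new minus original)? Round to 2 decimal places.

Initially, 65 - 2P = P + 26, so 39 = 3P and P = 13, Q = 39.
The new curves are Qd = 57 - 2P (demand) and Qs = P + 17 (supply).
Equate the new curves: 57 - 2P = P + 17, giving 40 = 3P, P = 40/3 ≈ 13.3333, Q = 91/3 ≈ 30.3333.
ΔQ = 30.3333 − 39 = -8.67.

-8.67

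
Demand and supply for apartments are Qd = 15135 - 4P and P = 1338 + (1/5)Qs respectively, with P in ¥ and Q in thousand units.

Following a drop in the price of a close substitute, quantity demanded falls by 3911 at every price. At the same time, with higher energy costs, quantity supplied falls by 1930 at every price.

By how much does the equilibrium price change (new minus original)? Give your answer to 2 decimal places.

Before the shock: 15135 - 4P = 5P - 6690 ⇒ 21825 = 9P ⇒ P = 2425, Q = 5435.
The new curves are Qd = 11224 - 4P (demand) and Qs = 5P - 8620 (supply).
Clearing the new market: 11224 - 4P = 5P - 8620, so P = 19844/9 ≈ 2204.8889 and Q = 21640/9 ≈ 2404.4444.
ΔP = 2204.8889 − 2425 = -220.11.

-220.11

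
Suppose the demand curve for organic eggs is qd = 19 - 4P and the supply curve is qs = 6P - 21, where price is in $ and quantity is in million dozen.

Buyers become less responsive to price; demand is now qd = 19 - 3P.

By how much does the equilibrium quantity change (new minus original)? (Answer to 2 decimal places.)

+2.67

Before the shock: 19 - 4P = 6P - 21 ⇒ 40 = 10P ⇒ P = 4, q = 3.
After the shift, demand is qd = 19 - 3P and supply is qs = 6P - 21.
Clearing the new market: 19 - 3P = 6P - 21, so P = 40/9 ≈ 4.4444 and q = 17/3 ≈ 5.6667.
Δq = 5.6667 − 3 = +2.67.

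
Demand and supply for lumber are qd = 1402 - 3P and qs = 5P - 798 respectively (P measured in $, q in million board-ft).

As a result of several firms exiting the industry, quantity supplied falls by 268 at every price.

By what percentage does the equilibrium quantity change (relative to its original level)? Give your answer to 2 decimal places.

Solve the original market: 1402 - 3P = 5P - 798, hence P = 275 and q = 577.
With the change applied: demand qd = 1402 - 3P, supply qs = 5P - 1066.
Equate the new curves: 1402 - 3P = 5P - 1066, giving 2468 = 8P, P = 308.5, q = 476.5.
%Δq = (476.5 − 577) / 577 × 100 = -17.42%.

-17.42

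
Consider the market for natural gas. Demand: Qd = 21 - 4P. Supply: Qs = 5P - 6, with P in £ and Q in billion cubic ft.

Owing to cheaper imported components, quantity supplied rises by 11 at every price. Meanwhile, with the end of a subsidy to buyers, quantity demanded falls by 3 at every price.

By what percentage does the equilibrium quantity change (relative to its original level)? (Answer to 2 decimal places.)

Solve the original market: 21 - 4P = 5P - 6, hence P = 3 and Q = 9.
With the change applied: demand Qd = 18 - 4P, supply Qs = 5P + 5.
Setting them equal: 18 - 4P = 5P + 5 → 13 = 9P, so P = 13/9 ≈ 1.4444 and Q = 110/9 ≈ 12.2222.
%ΔQ = (12.2222 − 9) / 9 × 100 = +35.80%.

+35.80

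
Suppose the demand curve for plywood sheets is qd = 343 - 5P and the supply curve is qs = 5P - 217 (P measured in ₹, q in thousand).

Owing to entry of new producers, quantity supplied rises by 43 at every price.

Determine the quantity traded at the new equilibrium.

84.5

Solve the original market: 343 - 5P = 5P - 217, hence P = 56 and q = 63.
The shock moves the curves to qd = 343 - 5P and qs = 5P - 174.
Setting them equal: 343 - 5P = 5P - 174 → 517 = 10P, so P = 51.7 and q = 84.5.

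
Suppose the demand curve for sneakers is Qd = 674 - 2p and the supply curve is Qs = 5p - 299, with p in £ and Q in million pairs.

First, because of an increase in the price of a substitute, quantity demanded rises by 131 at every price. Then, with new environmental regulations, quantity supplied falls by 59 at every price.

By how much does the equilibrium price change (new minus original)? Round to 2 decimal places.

Solve the original market: 674 - 2p = 5p - 299, hence p = 139 and Q = 396.
After the shift, demand is Qd = 805 - 2p and supply is Qs = 5p - 358.
New equilibrium: 805 - 2p = 5p - 358 ⇒ 1163 = 7p ⇒ p = 1163/7 ≈ 166.1429, Q = 3309/7 ≈ 472.7143.
Δp = 166.1429 − 139 = +27.14.

+27.14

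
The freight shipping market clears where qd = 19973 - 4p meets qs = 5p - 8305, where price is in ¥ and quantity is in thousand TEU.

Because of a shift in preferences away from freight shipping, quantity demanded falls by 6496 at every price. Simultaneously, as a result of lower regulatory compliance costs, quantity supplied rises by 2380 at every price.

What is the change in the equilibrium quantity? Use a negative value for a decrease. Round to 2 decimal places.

Before the shock: 19973 - 4p = 5p - 8305 ⇒ 28278 = 9p ⇒ p = 3142, q = 7405.
The new curves are qd = 13477 - 4p (demand) and qs = 5p - 5925 (supply).
Equate the new curves: 13477 - 4p = 5p - 5925, giving 19402 = 9p, p = 19402/9 ≈ 2155.7778, q = 43685/9 ≈ 4853.8889.
Δq = 4853.8889 − 7405 = -2551.11.

-2551.11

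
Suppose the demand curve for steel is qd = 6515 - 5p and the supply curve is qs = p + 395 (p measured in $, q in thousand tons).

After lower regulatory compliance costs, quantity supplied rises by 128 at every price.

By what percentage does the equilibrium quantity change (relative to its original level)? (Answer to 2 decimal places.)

Original equilibrium: 6515 - 5p = p + 395 gives 6120 = 6p, so p = 1020 and q = 1415.
With the change applied: demand qd = 6515 - 5p, supply qs = p + 523.
Setting them equal: 6515 - 5p = p + 523 → 5992 = 6p, so p = 2996/3 ≈ 998.6667 and q = 4565/3 ≈ 1521.6667.
%Δq = (1521.6667 − 1415) / 1415 × 100 = +7.54%.

+7.54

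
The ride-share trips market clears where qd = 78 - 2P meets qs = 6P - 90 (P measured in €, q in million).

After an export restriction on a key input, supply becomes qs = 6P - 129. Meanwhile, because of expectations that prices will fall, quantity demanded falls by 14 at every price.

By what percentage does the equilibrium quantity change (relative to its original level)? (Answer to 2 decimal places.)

Original equilibrium: 78 - 2P = 6P - 90 gives 168 = 8P, so P = 21 and q = 36.
After the shift, demand is qd = 64 - 2P and supply is qs = 6P - 129.
New equilibrium: 64 - 2P = 6P - 129 ⇒ 193 = 8P ⇒ P = 24.125, q = 15.75.
%Δq = (15.75 − 36) / 36 × 100 = -56.25%.

-56.25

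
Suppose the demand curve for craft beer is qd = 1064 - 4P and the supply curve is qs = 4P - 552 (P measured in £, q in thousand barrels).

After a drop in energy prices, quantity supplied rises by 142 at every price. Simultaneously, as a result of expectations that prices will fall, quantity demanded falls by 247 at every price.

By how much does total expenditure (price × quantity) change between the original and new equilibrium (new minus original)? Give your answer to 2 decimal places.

-20500.19

Original equilibrium: 1064 - 4P = 4P - 552 gives 1616 = 8P, so P = 202 and q = 256.
With the change applied: demand qd = 817 - 4P, supply qs = 4P - 410.
Setting them equal: 817 - 4P = 4P - 410 → 1227 = 8P, so P = 153.375 and q = 203.5.
Expenditure moves from 202×256 = 51712 to 153.375×203.5 = 31211.8125; change = -20500.19.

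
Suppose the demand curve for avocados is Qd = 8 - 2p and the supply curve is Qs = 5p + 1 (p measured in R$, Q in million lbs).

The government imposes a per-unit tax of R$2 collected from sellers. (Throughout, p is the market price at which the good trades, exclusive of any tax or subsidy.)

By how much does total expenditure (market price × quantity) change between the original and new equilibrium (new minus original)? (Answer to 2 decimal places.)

+1.63

Before the shock: 8 - 2p = 5p + 1 ⇒ 7 = 7p ⇒ p = 1, Q = 6.
Since sellers keep the price net of the tax, the effective supply curve becomes Qs = 5p - 9.
Clearing the new market: 8 - 2p = 5p - 9, so p = 17/7 ≈ 2.4286 and Q = 22/7 ≈ 3.1429.
Expenditure moves from 1×6 = 6 to 2.4286×3.1429 = 7.6327; change = +1.63.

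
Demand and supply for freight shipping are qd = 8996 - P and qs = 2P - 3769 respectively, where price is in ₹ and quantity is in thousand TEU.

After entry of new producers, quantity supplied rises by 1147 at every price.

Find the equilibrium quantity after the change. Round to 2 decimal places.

5123.33

Solve the original market: 8996 - P = 2P - 3769, hence P = 4255 and q = 4741.
The new curves are qd = 8996 - P (demand) and qs = 2P - 2622 (supply).
Clearing the new market: 8996 - P = 2P - 2622, so P = 11618/3 ≈ 3872.6667 and q = 15370/3 ≈ 5123.3333.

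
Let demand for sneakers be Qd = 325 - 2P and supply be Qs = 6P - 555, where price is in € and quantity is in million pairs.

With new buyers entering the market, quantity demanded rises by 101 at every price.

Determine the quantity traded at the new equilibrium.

Before the shock: 325 - 2P = 6P - 555 ⇒ 880 = 8P ⇒ P = 110, Q = 105.
The new curves are Qd = 426 - 2P (demand) and Qs = 6P - 555 (supply).
Setting them equal: 426 - 2P = 6P - 555 → 981 = 8P, so P = 122.625 and Q = 180.75.

180.75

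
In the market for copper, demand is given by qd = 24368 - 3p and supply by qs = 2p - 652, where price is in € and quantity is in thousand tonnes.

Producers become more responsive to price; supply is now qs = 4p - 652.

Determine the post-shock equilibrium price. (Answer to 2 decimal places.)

Before the shock: 24368 - 3p = 2p - 652 ⇒ 25020 = 5p ⇒ p = 5004, q = 9356.
After the shift, demand is qd = 24368 - 3p and supply is qs = 4p - 652.
Equate the new curves: 24368 - 3p = 4p - 652, giving 25020 = 7p, p = 25020/7 ≈ 3574.2857, q = 95516/7 ≈ 13645.1429.

3574.29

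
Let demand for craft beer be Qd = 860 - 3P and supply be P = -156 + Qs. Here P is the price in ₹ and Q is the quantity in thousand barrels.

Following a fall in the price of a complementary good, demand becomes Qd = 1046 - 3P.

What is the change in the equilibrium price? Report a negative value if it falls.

Before the shock: 860 - 3P = P + 156 ⇒ 704 = 4P ⇒ P = 176, Q = 332.
With the change applied: demand Qd = 1046 - 3P, supply Qs = P + 156.
New equilibrium: 1046 - 3P = P + 156 ⇒ 890 = 4P ⇒ P = 222.5, Q = 378.5.
ΔP = 222.5 − 176 = +46.5.

+46.5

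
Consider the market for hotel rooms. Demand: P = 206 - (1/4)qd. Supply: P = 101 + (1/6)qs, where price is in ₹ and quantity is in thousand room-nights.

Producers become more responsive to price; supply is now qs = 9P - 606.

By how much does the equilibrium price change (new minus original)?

-33

Initially, 824 - 4P = 6P - 606, so 1430 = 10P and P = 143, q = 252.
After the shift, demand is qd = 824 - 4P and supply is qs = 9P - 606.
New equilibrium: 824 - 4P = 9P - 606 ⇒ 1430 = 13P ⇒ P = 110, q = 384.
ΔP = 110 − 143 = -33.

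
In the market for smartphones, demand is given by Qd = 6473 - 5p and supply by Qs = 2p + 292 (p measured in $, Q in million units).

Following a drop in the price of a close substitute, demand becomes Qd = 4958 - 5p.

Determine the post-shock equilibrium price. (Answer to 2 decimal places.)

Initially, 6473 - 5p = 2p + 292, so 6181 = 7p and p = 883, Q = 2058.
With the change applied: demand Qd = 4958 - 5p, supply Qs = 2p + 292.
New equilibrium: 4958 - 5p = 2p + 292 ⇒ 4666 = 7p ⇒ p = 4666/7 ≈ 666.5714, Q = 11376/7 ≈ 1625.1429.

666.57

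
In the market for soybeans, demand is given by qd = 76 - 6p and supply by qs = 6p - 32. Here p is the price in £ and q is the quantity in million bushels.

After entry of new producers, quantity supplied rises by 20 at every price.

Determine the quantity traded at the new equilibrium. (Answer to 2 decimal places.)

32.00

Solve the original market: 76 - 6p = 6p - 32, hence p = 9 and q = 22.
With the change applied: demand qd = 76 - 6p, supply qs = 6p - 12.
Clearing the new market: 76 - 6p = 6p - 12, so p = 22/3 ≈ 7.3333 and q = 32.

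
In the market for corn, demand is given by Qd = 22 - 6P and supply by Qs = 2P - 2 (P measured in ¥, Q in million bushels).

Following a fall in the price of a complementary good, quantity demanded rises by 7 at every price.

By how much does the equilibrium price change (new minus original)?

+0.875

Before the shock: 22 - 6P = 2P - 2 ⇒ 24 = 8P ⇒ P = 3, Q = 4.
With the change applied: demand Qd = 29 - 6P, supply Qs = 2P - 2.
Equate the new curves: 29 - 6P = 2P - 2, giving 31 = 8P, P = 3.875, Q = 5.75.
ΔP = 3.875 − 3 = +0.875.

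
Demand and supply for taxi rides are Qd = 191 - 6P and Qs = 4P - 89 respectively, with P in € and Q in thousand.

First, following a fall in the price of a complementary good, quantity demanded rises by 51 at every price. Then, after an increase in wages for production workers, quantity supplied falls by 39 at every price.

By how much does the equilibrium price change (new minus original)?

Solve the original market: 191 - 6P = 4P - 89, hence P = 28 and Q = 23.
The new curves are Qd = 242 - 6P (demand) and Qs = 4P - 128 (supply).
Clearing the new market: 242 - 6P = 4P - 128, so P = 37 and Q = 20.
ΔP = 37 − 28 = +9.

+9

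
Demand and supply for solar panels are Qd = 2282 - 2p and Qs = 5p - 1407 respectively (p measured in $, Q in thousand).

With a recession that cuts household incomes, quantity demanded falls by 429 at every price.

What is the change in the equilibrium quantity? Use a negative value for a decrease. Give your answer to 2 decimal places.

-306.43

Initially, 2282 - 2p = 5p - 1407, so 3689 = 7p and p = 527, Q = 1228.
After the shift, demand is Qd = 1853 - 2p and supply is Qs = 5p - 1407.
New equilibrium: 1853 - 2p = 5p - 1407 ⇒ 3260 = 7p ⇒ p = 3260/7 ≈ 465.7143, Q = 6451/7 ≈ 921.5714.
ΔQ = 921.5714 − 1228 = -306.43.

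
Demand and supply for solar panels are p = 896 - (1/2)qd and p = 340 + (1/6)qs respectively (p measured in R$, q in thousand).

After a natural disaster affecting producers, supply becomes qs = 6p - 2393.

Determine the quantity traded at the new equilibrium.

745.75

Original equilibrium: 1792 - 2p = 6p - 2040 gives 3832 = 8p, so p = 479 and q = 834.
The shock moves the curves to qd = 1792 - 2p and qs = 6p - 2393.
Clearing the new market: 1792 - 2p = 6p - 2393, so p = 523.125 and q = 745.75.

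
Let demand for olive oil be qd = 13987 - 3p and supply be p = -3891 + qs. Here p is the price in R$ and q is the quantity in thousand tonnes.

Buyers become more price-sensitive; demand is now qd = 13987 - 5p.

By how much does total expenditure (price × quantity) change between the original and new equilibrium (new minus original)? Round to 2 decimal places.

-6812836.89

Before the shock: 13987 - 3p = p + 3891 ⇒ 10096 = 4p ⇒ p = 2524, q = 6415.
The shock moves the curves to qd = 13987 - 5p and qs = p + 3891.
Setting them equal: 13987 - 5p = p + 3891 → 10096 = 6p, so p = 5048/3 ≈ 1682.6667 and q = 16721/3 ≈ 5573.6667.
Expenditure moves from 2524×6415 = 16191460 to 1682.6667×5573.6667 = 9378623.1111; change = -6812836.89.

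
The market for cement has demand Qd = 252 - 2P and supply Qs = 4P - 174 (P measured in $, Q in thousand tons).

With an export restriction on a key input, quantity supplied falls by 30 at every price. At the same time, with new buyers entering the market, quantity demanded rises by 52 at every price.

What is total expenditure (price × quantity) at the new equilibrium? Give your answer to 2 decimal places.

11401.78

Initially, 252 - 2P = 4P - 174, so 426 = 6P and P = 71, Q = 110.
After the shift, demand is Qd = 304 - 2P and supply is Qs = 4P - 204.
Setting them equal: 304 - 2P = 4P - 204 → 508 = 6P, so P = 254/3 ≈ 84.6667 and Q = 404/3 ≈ 134.6667.
New expenditure = 84.6667 × 134.6667 = 11401.78.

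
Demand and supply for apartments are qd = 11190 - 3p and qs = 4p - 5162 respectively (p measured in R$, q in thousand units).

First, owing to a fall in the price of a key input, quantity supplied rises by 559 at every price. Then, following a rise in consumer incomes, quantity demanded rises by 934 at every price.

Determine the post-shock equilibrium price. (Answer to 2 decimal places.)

2389.57

Initially, 11190 - 3p = 4p - 5162, so 16352 = 7p and p = 2336, q = 4182.
After the shift, demand is qd = 12124 - 3p and supply is qs = 4p - 4603.
Equate the new curves: 12124 - 3p = 4p - 4603, giving 16727 = 7p, p = 16727/7 ≈ 2389.5714, q = 34687/7 ≈ 4955.2857.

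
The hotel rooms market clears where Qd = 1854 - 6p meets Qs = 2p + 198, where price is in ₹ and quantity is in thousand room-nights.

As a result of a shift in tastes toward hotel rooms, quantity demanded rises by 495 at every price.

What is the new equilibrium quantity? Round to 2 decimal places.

735.75

Solve the original market: 1854 - 6p = 2p + 198, hence p = 207 and Q = 612.
The shock moves the curves to Qd = 2349 - 6p and Qs = 2p + 198.
Equate the new curves: 2349 - 6p = 2p + 198, giving 2151 = 8p, p = 268.875, Q = 735.75.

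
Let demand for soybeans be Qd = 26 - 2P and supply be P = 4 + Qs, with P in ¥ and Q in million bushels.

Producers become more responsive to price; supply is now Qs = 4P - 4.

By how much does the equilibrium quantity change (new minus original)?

+10

Original equilibrium: 26 - 2P = P - 4 gives 30 = 3P, so P = 10 and Q = 6.
After the shift, demand is Qd = 26 - 2P and supply is Qs = 4P - 4.
Clearing the new market: 26 - 2P = 4P - 4, so P = 5 and Q = 16.
ΔQ = 16 − 6 = +10.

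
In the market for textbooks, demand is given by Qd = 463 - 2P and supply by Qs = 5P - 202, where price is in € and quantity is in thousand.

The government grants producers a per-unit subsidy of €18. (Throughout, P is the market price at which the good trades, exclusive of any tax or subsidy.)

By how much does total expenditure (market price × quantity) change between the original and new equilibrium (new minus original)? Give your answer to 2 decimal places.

-1397.76

Before the shock: 463 - 2P = 5P - 202 ⇒ 665 = 7P ⇒ P = 95, Q = 273.
Since sellers receive the price plus the subsidy, the effective supply curve becomes Qs = 5P - 112.
Equate the new curves: 463 - 2P = 5P - 112, giving 575 = 7P, P = 575/7 ≈ 82.1429, Q = 2091/7 ≈ 298.7143.
Expenditure moves from 95×273 = 25935 to 82.1429×298.7143 = 24537.2449; change = -1397.76.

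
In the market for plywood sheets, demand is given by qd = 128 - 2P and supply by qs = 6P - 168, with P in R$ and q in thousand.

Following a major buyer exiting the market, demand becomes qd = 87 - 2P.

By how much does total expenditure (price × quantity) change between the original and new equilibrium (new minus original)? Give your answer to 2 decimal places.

-1256.91

Original equilibrium: 128 - 2P = 6P - 168 gives 296 = 8P, so P = 37 and q = 54.
After the shift, demand is qd = 87 - 2P and supply is qs = 6P - 168.
Equate the new curves: 87 - 2P = 6P - 168, giving 255 = 8P, P = 31.875, q = 23.25.
Expenditure moves from 37×54 = 1998 to 31.875×23.25 = 741.09375; change = -1256.91.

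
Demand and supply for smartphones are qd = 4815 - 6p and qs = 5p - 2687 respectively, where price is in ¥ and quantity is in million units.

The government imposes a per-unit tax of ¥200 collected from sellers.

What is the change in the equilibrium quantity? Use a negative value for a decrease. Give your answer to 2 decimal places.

-545.45

Initially, 4815 - 6p = 5p - 2687, so 7502 = 11p and p = 682, q = 723.
Since sellers keep the price net of the tax, the effective supply curve becomes qs = 5p - 3687.
Equate the new curves: 4815 - 6p = 5p - 3687, giving 8502 = 11p, p = 8502/11 ≈ 772.9091, q = 1953/11 ≈ 177.5455.
Δq = 177.5455 − 723 = -545.45.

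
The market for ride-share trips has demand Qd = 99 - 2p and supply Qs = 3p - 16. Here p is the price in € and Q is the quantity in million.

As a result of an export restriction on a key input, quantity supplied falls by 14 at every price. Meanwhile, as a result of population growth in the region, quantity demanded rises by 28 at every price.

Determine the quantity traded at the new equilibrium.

64.2

Before the shock: 99 - 2p = 3p - 16 ⇒ 115 = 5p ⇒ p = 23, Q = 53.
The shock moves the curves to Qd = 127 - 2p and Qs = 3p - 30.
Setting them equal: 127 - 2p = 3p - 30 → 157 = 5p, so p = 31.4 and Q = 64.2.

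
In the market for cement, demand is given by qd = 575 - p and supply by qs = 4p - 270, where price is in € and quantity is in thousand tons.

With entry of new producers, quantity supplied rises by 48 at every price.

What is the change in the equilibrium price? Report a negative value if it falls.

-9.6

Before the shock: 575 - p = 4p - 270 ⇒ 845 = 5p ⇒ p = 169, q = 406.
The new curves are qd = 575 - p (demand) and qs = 4p - 222 (supply).
Clearing the new market: 575 - p = 4p - 222, so p = 159.4 and q = 415.6.
Δp = 159.4 − 169 = -9.6.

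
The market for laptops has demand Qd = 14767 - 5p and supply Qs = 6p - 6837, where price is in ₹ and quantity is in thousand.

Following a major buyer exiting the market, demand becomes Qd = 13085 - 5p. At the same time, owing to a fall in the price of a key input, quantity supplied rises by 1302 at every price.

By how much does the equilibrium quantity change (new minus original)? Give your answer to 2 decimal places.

Initially, 14767 - 5p = 6p - 6837, so 21604 = 11p and p = 1964, Q = 4947.
After the shift, demand is Qd = 13085 - 5p and supply is Qs = 6p - 5535.
New equilibrium: 13085 - 5p = 6p - 5535 ⇒ 18620 = 11p ⇒ p = 18620/11 ≈ 1692.7273, Q = 50835/11 ≈ 4621.3636.
ΔQ = 4621.3636 − 4947 = -325.64.

-325.64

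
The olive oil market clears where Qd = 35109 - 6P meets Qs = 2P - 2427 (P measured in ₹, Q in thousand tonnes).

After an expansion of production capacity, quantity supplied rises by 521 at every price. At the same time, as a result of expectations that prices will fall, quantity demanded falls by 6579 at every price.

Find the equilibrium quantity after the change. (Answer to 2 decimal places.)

Before the shock: 35109 - 6P = 2P - 2427 ⇒ 37536 = 8P ⇒ P = 4692, Q = 6957.
The shock moves the curves to Qd = 28530 - 6P and Qs = 2P - 1906.
Equate the new curves: 28530 - 6P = 2P - 1906, giving 30436 = 8P, P = 3804.5, Q = 5703.

5703.00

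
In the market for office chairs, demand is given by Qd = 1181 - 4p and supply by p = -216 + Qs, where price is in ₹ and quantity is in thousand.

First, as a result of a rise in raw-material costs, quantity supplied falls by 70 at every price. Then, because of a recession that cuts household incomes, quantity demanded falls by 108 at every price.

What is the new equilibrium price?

185.4

Initially, 1181 - 4p = p + 216, so 965 = 5p and p = 193, Q = 409.
The shock moves the curves to Qd = 1073 - 4p and Qs = p + 146.
Clearing the new market: 1073 - 4p = p + 146, so p = 185.4 and Q = 331.4.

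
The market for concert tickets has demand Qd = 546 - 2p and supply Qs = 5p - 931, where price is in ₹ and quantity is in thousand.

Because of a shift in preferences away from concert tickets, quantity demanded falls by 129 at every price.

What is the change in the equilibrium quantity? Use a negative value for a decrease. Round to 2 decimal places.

Solve the original market: 546 - 2p = 5p - 931, hence p = 211 and Q = 124.
The new curves are Qd = 417 - 2p (demand) and Qs = 5p - 931 (supply).
Setting them equal: 417 - 2p = 5p - 931 → 1348 = 7p, so p = 1348/7 ≈ 192.5714 and Q = 223/7 ≈ 31.8571.
ΔQ = 31.8571 − 124 = -92.14.

-92.14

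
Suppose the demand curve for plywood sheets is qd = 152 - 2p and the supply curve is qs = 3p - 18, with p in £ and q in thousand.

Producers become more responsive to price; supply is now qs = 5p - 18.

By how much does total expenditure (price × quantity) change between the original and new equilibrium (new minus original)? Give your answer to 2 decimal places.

Solve the original market: 152 - 2p = 3p - 18, hence p = 34 and q = 84.
The shock moves the curves to qd = 152 - 2p and qs = 5p - 18.
New equilibrium: 152 - 2p = 5p - 18 ⇒ 170 = 7p ⇒ p = 170/7 ≈ 24.2857, q = 724/7 ≈ 103.4286.
Expenditure moves from 34×84 = 2856 to 24.2857×103.4286 = 2511.8367; change = -344.16.

-344.16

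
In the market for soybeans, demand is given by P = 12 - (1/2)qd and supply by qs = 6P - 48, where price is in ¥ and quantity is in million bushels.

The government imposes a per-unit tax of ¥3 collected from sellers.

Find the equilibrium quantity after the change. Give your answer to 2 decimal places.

1.50

Original equilibrium: 24 - 2P = 6P - 48 gives 72 = 8P, so P = 9 and q = 6.
Since sellers keep the price net of the tax, the effective supply curve becomes qs = 6P - 66.
Setting them equal: 24 - 2P = 6P - 66 → 90 = 8P, so P = 11.25 and q = 1.5.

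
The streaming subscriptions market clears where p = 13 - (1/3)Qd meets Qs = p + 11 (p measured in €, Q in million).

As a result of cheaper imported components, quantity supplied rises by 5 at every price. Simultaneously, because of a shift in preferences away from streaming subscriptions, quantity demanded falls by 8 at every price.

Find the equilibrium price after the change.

Solve the original market: 39 - 3p = p + 11, hence p = 7 and Q = 18.
The new curves are Qd = 31 - 3p (demand) and Qs = p + 16 (supply).
New equilibrium: 31 - 3p = p + 16 ⇒ 15 = 4p ⇒ p = 3.75, Q = 19.75.

3.75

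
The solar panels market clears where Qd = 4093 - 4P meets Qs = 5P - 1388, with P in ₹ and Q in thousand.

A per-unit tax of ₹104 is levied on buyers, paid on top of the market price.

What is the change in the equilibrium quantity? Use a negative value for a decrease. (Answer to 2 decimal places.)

-231.11

Original equilibrium: 4093 - 4P = 5P - 1388 gives 5481 = 9P, so P = 609 and Q = 1657.
Since buyers pay the price plus the tax, the effective demand curve becomes Qd = 3677 - 4P.
Setting them equal: 3677 - 4P = 5P - 1388 → 5065 = 9P, so P = 5065/9 ≈ 562.7778 and Q = 12833/9 ≈ 1425.8889.
ΔQ = 1425.8889 − 1657 = -231.11.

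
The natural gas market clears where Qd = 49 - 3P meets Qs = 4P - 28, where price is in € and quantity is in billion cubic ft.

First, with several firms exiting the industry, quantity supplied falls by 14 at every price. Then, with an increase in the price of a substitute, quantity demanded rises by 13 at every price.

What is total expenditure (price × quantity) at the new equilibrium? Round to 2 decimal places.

258.94

Original equilibrium: 49 - 3P = 4P - 28 gives 77 = 7P, so P = 11 and Q = 16.
After the shift, demand is Qd = 62 - 3P and supply is Qs = 4P - 42.
Equate the new curves: 62 - 3P = 4P - 42, giving 104 = 7P, P = 104/7 ≈ 14.8571, Q = 122/7 ≈ 17.4286.
New expenditure = 14.8571 × 17.4286 = 258.94.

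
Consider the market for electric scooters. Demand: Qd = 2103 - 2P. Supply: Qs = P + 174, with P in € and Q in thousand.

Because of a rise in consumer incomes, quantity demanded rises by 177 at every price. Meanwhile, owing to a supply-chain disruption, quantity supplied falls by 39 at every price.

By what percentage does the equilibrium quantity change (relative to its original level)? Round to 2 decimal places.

Solve the original market: 2103 - 2P = P + 174, hence P = 643 and Q = 817.
After the shift, demand is Qd = 2280 - 2P and supply is Qs = P + 135.
Clearing the new market: 2280 - 2P = P + 135, so P = 715 and Q = 850.
%ΔQ = (850 − 817) / 817 × 100 = +4.04%.

+4.04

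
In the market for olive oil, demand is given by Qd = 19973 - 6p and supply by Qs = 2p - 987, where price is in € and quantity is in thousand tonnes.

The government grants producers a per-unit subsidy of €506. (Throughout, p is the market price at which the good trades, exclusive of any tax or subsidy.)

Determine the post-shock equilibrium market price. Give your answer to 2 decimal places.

2493.50

Before the shock: 19973 - 6p = 2p - 987 ⇒ 20960 = 8p ⇒ p = 2620, Q = 4253.
Since sellers receive the price plus the subsidy, the effective supply curve becomes Qs = 2p + 25.
Setting them equal: 19973 - 6p = 2p + 25 → 19948 = 8p, so p = 2493.5 and Q = 5012.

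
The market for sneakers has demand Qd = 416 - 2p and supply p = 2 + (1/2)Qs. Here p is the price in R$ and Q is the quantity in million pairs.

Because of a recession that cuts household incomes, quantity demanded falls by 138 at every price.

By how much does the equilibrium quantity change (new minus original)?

Original equilibrium: 416 - 2p = 2p - 4 gives 420 = 4p, so p = 105 and Q = 206.
The shock moves the curves to Qd = 278 - 2p and Qs = 2p - 4.
Equate the new curves: 278 - 2p = 2p - 4, giving 282 = 4p, p = 70.5, Q = 137.
ΔQ = 137 − 206 = -69.

-69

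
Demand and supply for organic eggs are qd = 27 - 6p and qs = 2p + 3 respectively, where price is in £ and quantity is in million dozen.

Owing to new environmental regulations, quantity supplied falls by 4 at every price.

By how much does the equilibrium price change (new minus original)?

Before the shock: 27 - 6p = 2p + 3 ⇒ 24 = 8p ⇒ p = 3, q = 9.
The new curves are qd = 27 - 6p (demand) and qs = 2p - 1 (supply).
Clearing the new market: 27 - 6p = 2p - 1, so p = 3.5 and q = 6.
Δp = 3.5 − 3 = +0.5.

+0.5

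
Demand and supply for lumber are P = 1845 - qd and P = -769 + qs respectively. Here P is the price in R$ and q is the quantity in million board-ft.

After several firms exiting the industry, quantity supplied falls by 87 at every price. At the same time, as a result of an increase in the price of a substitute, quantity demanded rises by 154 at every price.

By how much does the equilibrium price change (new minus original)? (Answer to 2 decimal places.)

+120.50

Initially, 1845 - P = P + 769, so 1076 = 2P and P = 538, q = 1307.
After the shift, demand is qd = 1999 - P and supply is qs = P + 682.
Equate the new curves: 1999 - P = P + 682, giving 1317 = 2P, P = 658.5, q = 1340.5.
ΔP = 658.5 − 538 = +120.50.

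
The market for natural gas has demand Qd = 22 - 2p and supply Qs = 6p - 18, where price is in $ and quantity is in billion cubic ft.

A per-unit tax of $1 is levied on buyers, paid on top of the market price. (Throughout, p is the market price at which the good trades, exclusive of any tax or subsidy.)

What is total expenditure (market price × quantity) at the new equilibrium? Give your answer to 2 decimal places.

49.88

Original equilibrium: 22 - 2p = 6p - 18 gives 40 = 8p, so p = 5 and Q = 12.
Since buyers pay the price plus the tax, the effective demand curve becomes Qd = 20 - 2p.
Clearing the new market: 20 - 2p = 6p - 18, so p = 4.75 and Q = 10.5.
New expenditure = 4.75 × 10.5 = 49.88.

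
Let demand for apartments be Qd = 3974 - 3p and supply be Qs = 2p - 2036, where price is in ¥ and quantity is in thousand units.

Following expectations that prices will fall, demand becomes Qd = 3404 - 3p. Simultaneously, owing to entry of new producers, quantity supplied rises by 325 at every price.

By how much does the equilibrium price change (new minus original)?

Before the shock: 3974 - 3p = 2p - 2036 ⇒ 6010 = 5p ⇒ p = 1202, Q = 368.
After the shift, demand is Qd = 3404 - 3p and supply is Qs = 2p - 1711.
Clearing the new market: 3404 - 3p = 2p - 1711, so p = 1023 and Q = 335.
Δp = 1023 − 1202 = -179.

-179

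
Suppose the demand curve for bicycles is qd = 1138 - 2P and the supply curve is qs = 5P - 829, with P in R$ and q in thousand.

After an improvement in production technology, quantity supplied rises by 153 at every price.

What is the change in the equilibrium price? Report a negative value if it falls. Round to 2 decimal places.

Before the shock: 1138 - 2P = 5P - 829 ⇒ 1967 = 7P ⇒ P = 281, q = 576.
With the change applied: demand qd = 1138 - 2P, supply qs = 5P - 676.
Setting them equal: 1138 - 2P = 5P - 676 → 1814 = 7P, so P = 1814/7 ≈ 259.1429 and q = 4338/7 ≈ 619.7143.
ΔP = 259.1429 − 281 = -21.86.

-21.86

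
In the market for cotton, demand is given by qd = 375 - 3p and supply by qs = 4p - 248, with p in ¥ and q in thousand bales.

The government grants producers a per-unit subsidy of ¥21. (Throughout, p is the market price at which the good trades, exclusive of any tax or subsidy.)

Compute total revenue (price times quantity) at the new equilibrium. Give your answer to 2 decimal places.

Solve the original market: 375 - 3p = 4p - 248, hence p = 89 and q = 108.
Since sellers receive the price plus the subsidy, the effective supply curve becomes qs = 4p - 164.
Clearing the new market: 375 - 3p = 4p - 164, so p = 77 and q = 144.
New expenditure = 77 × 144 = 11088.00.

11088.00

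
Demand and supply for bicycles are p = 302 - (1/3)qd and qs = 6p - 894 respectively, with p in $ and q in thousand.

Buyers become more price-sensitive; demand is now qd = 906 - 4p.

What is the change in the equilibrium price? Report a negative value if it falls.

Original equilibrium: 906 - 3p = 6p - 894 gives 1800 = 9p, so p = 200 and q = 306.
With the change applied: demand qd = 906 - 4p, supply qs = 6p - 894.
New equilibrium: 906 - 4p = 6p - 894 ⇒ 1800 = 10p ⇒ p = 180, q = 186.
Δp = 180 − 200 = -20.

-20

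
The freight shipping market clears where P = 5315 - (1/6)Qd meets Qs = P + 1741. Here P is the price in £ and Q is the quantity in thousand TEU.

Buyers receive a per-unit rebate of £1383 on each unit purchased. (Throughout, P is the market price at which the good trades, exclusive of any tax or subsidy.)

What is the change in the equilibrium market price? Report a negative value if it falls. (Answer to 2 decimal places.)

+1185.43

Before the shock: 31890 - 6P = P + 1741 ⇒ 30149 = 7P ⇒ P = 4307, Q = 6048.
Since buyers' out-of-pocket price is the market price minus the rebate, the effective demand curve becomes Qd = 40188 - 6P.
New equilibrium: 40188 - 6P = P + 1741 ⇒ 38447 = 7P ⇒ P = 38447/7 ≈ 5492.4286, Q = 50634/7 ≈ 7233.4286.
ΔP = 5492.4286 − 4307 = +1185.43.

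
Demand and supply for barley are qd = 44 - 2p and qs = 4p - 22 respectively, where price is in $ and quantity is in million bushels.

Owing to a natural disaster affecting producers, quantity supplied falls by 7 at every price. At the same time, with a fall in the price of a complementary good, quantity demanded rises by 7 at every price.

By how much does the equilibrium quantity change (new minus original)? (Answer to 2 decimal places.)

Initially, 44 - 2p = 4p - 22, so 66 = 6p and p = 11, q = 22.
The shock moves the curves to qd = 51 - 2p and qs = 4p - 29.
Setting them equal: 51 - 2p = 4p - 29 → 80 = 6p, so p = 40/3 ≈ 13.3333 and q = 73/3 ≈ 24.3333.
Δq = 24.3333 − 22 = +2.33.

+2.33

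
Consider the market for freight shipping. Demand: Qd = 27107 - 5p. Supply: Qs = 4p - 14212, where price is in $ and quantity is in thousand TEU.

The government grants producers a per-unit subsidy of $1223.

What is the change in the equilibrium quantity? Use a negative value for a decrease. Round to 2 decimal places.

+2717.78

Initially, 27107 - 5p = 4p - 14212, so 41319 = 9p and p = 4591, Q = 4152.
Since sellers receive the price plus the subsidy, the effective supply curve becomes Qs = 4p - 9320.
New equilibrium: 27107 - 5p = 4p - 9320 ⇒ 36427 = 9p ⇒ p = 36427/9 ≈ 4047.4444, Q = 61828/9 ≈ 6869.7778.
ΔQ = 6869.7778 − 4152 = +2717.78.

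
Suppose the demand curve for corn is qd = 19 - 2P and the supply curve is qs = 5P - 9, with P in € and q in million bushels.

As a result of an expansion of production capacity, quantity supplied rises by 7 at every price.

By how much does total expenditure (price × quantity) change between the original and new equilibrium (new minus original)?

Original equilibrium: 19 - 2P = 5P - 9 gives 28 = 7P, so P = 4 and q = 11.
With the change applied: demand qd = 19 - 2P, supply qs = 5P - 2.
Equate the new curves: 19 - 2P = 5P - 2, giving 21 = 7P, P = 3, q = 13.
Expenditure moves from 4×11 = 44 to 3×13 = 39; change = -5.

-5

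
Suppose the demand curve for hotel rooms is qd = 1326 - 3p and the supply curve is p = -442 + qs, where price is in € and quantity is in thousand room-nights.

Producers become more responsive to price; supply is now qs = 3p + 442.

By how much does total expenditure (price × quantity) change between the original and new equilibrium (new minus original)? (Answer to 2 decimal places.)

Solve the original market: 1326 - 3p = p + 442, hence p = 221 and q = 663.
After the shift, demand is qd = 1326 - 3p and supply is qs = 3p + 442.
Equate the new curves: 1326 - 3p = 3p + 442, giving 884 = 6p, p = 442/3 ≈ 147.3333, q = 884.
Expenditure moves from 221×663 = 146523 to 147.3333×884 = 130242.6667; change = -16280.33.

-16280.33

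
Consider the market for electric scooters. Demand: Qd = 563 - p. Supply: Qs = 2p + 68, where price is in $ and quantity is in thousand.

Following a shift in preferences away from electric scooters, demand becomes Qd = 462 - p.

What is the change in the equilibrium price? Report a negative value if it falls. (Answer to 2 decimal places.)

-33.67

Before the shock: 563 - p = 2p + 68 ⇒ 495 = 3p ⇒ p = 165, Q = 398.
With the change applied: demand Qd = 462 - p, supply Qs = 2p + 68.
Setting them equal: 462 - p = 2p + 68 → 394 = 3p, so p = 394/3 ≈ 131.3333 and Q = 992/3 ≈ 330.6667.
Δp = 131.3333 − 165 = -33.67.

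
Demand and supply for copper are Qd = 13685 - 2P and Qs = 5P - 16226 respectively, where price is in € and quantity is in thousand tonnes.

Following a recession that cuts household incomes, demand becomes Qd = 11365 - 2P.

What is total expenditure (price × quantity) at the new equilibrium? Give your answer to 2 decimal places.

13723988.63

Solve the original market: 13685 - 2P = 5P - 16226, hence P = 4273 and Q = 5139.
The shock moves the curves to Qd = 11365 - 2P and Qs = 5P - 16226.
Setting them equal: 11365 - 2P = 5P - 16226 → 27591 = 7P, so P = 27591/7 ≈ 3941.5714 and Q = 24373/7 ≈ 3481.8571.
New expenditure = 3941.5714 × 3481.8571 = 13723988.63.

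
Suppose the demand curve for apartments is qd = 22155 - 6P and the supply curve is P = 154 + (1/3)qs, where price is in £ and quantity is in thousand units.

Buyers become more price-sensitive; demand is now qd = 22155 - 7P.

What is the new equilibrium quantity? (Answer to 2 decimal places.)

6323.10

Solve the original market: 22155 - 6P = 3P - 462, hence P = 2513 and q = 7077.
The shock moves the curves to qd = 22155 - 7P and qs = 3P - 462.
Equate the new curves: 22155 - 7P = 3P - 462, giving 22617 = 10P, P = 2261.7, q = 6323.1.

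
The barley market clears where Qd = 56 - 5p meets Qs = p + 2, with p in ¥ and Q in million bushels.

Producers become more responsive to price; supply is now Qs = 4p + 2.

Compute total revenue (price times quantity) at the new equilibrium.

Solve the original market: 56 - 5p = p + 2, hence p = 9 and Q = 11.
The new curves are Qd = 56 - 5p (demand) and Qs = 4p + 2 (supply).
Clearing the new market: 56 - 5p = 4p + 2, so p = 6 and Q = 26.
New expenditure = 6 × 26 = 156.

156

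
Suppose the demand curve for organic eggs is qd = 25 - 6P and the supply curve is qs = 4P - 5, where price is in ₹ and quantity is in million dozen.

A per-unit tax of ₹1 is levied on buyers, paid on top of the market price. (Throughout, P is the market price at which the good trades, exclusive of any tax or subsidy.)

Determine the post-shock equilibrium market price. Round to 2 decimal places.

Before the shock: 25 - 6P = 4P - 5 ⇒ 30 = 10P ⇒ P = 3, q = 7.
Since buyers pay the price plus the tax, the effective demand curve becomes qd = 19 - 6P.
Equate the new curves: 19 - 6P = 4P - 5, giving 24 = 10P, P = 2.4, q = 4.6.

2.40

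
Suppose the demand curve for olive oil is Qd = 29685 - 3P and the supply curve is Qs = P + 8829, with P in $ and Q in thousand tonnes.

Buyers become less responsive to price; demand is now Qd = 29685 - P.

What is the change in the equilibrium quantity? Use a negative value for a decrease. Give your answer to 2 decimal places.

Before the shock: 29685 - 3P = P + 8829 ⇒ 20856 = 4P ⇒ P = 5214, Q = 14043.
The new curves are Qd = 29685 - P (demand) and Qs = P + 8829 (supply).
Setting them equal: 29685 - P = P + 8829 → 20856 = 2P, so P = 10428 and Q = 19257.
ΔQ = 19257 − 14043 = +5214.00.

+5214.00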